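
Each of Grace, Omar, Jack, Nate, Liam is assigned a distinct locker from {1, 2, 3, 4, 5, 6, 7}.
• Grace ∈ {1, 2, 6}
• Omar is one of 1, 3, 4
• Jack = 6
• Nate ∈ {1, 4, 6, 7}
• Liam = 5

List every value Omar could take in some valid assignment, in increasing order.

1, 3, 4

Jack has just one choice, so Jack = 6. Strike 6 from Grace, Nate.
Liam has just one choice, so Liam = 5.
No further eliminations apply; Omar can still be any of 1, 3, 4.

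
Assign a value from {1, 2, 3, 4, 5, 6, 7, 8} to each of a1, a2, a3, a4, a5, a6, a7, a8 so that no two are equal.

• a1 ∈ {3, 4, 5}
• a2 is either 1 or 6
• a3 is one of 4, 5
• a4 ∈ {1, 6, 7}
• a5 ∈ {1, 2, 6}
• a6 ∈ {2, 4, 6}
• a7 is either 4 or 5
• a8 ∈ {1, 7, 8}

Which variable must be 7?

The 8 variables together cover exactly {1, 2, 3, 4, 5, 6, 7, 8} — 8 values for 8 variables — and 3 appears only in a1's list, so a1 = 3.
Among the 7 still-open variables, 8 fits only a8 (and all 7 values in {1, 2, 4, 5, 6, 7, 8} must be used), so a8 = 8.
The 6 still-open variables together cover exactly {1, 2, 4, 5, 6, 7} — 6 values for 6 variables — and 7 appears only in a4's list, so a4 = 7.

a4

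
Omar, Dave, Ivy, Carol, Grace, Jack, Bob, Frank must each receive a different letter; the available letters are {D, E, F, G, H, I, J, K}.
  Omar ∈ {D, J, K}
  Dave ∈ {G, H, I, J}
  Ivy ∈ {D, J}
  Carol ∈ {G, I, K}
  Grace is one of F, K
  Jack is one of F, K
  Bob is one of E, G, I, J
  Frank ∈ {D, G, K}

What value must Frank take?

G

The 8 variables draw from only 8 values {D, E, F, G, H, I, J, K}, so each is used; only Bob can be E, hence Bob = E.
The 7 still-open variables together cover exactly {D, F, G, H, I, J, K} — 7 values for 7 variables — and H appears only in Dave's list, so Dave = H.
Among the 6 still-open variables, I fits only Carol (and all 6 values in {D, F, G, I, J, K} must be used), so Carol = I.
The 5 still-open variables together cover exactly {D, F, G, J, K} — 5 values for 5 variables — and G appears only in Frank's list, so Frank = G.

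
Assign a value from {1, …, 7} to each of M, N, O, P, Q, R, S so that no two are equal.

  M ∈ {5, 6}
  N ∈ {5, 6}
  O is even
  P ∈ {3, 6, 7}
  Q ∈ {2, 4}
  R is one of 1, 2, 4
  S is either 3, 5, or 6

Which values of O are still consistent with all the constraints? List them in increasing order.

The 7 variables together cover exactly {1, 2, 3, 4, 5, 6, 7} — 7 values for 7 variables — and 1 appears only in R's list, so R = 1.
The 6 still-open variables draw from only 6 values {2, 3, 4, 5, 6, 7}, so each is used; only P can be 7, hence P = 7.
The 5 still-open variables draw from only 5 values {2, 3, 4, 5, 6}, so each is used; only S can be 3, hence S = 3.
M and N between them cover only {5, 6} — a naked pair. Remove those values from O.
No further eliminations apply; O can still be any of 2, 4.

2, 4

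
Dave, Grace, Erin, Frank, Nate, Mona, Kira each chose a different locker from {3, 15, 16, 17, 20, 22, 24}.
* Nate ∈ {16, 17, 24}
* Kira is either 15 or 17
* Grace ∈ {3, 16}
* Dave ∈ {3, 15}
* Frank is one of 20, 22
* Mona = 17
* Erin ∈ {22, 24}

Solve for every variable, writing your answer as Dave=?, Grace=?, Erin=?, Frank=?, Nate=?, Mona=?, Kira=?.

Mona has just one choice, so Mona = 17. So Nate, Kira can't be 17.
Kira must be 15 (only option left). Strike 15 from Dave.
Dave's domain is down to {3}, so Dave = 3. Eliminate 3 elsewhere: Grace.
Grace must be 16 (only option left). Remove 16 from Nate.
Nate's domain is down to {24}, so Nate = 24. Strike 24 from Erin.
Erin's domain is down to {22}, so Erin = 22. Remove 22 from Frank.
Frank has just one choice, so Frank = 20.

Dave=3, Grace=16, Erin=22, Frank=20, Nate=24, Mona=17, Kira=15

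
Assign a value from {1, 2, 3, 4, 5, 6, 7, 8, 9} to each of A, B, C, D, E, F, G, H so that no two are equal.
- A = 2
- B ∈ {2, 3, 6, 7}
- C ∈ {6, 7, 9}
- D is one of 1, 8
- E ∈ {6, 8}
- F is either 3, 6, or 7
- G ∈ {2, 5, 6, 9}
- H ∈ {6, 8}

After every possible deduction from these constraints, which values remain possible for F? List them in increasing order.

A has just one choice, so A = 2. Eliminate 2 elsewhere: B, G.
The 7 still-open variables together cover exactly {1, 3, 5, 6, 7, 8, 9} — 7 values for 7 variables — and 1 appears only in D's list, so D = 1.
Among the 6 still-open variables, 5 fits only G (and all 6 values in {3, 5, 6, 7, 8, 9} must be used), so G = 5.
The 5 still-open variables together cover exactly {3, 6, 7, 8, 9} — 5 values for 5 variables — and 9 appears only in C's list, so C = 9.
The 2 variables E and H are confined to {6, 8}, which locks those values in; drop them from B, F.
No further eliminations apply; F can still be any of 3, 7.

3, 7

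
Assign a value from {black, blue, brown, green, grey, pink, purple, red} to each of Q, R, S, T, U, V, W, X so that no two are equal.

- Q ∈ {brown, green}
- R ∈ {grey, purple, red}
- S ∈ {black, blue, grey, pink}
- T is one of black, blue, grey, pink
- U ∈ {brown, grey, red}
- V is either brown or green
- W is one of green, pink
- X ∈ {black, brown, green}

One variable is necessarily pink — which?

W

The 8 variables draw from only 8 values {black, blue, brown, green, grey, pink, purple, red}, so each is used; only R can be purple, hence R = purple.
The 7 still-open variables together cover exactly {black, blue, brown, green, grey, pink, red} — 7 values for 7 variables — and red appears only in U's list, so U = red.
Q and V between them cover only {brown, green} — a naked pair. Remove those values from W, X.
So pink goes to W.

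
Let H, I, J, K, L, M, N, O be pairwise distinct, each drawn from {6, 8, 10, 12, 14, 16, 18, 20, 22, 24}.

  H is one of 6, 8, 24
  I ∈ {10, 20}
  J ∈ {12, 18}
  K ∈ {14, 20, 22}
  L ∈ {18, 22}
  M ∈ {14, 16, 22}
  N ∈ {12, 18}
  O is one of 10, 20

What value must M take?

16

I and O share exactly the 2 values {10, 20}; by pigeonhole those values go to them, so strike 10, 20 from K.
J and N between them cover only {12, 18} — a naked pair. Remove those values from L.
L has just one choice, so L = 22. Remove 22 from K, M.
K has just one choice, so K = 14. Strike 14 from M.
So M = 16.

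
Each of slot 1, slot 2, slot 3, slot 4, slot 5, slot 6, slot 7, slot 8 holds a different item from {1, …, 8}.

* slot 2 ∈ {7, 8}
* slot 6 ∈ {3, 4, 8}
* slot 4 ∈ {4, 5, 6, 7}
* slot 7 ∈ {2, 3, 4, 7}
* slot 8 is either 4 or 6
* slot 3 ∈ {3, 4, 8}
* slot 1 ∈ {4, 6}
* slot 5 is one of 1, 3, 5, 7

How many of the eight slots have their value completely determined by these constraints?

4

The 8 variables draw from only 8 values {1, 2, 3, 4, 5, 6, 7, 8}, so each is used; only slot 5 can be 1, hence slot 5 = 1.
The 7 still-open variables together cover exactly {2, 3, 4, 5, 6, 7, 8} — 7 values for 7 variables — and 2 appears only in slot 7's list, so slot 7 = 2.
Among the 6 still-open variables, 5 fits only slot 4 (and all 6 values in {3, 4, 5, 6, 7, 8} must be used), so slot 4 = 5.
The 5 still-open variables draw from only 5 values {3, 4, 6, 7, 8}, so each is used; only slot 2 can be 7, hence slot 2 = 7.
slot 1 and slot 8 share exactly the 2 values {4, 6}; by pigeonhole those values go to them, so strike 4, 6 from slot 3, slot 6.
Determined: slot 2=7, slot 4=5, slot 5=1, slot 7=2. The other slots each still have more than one consistent value. That makes 4.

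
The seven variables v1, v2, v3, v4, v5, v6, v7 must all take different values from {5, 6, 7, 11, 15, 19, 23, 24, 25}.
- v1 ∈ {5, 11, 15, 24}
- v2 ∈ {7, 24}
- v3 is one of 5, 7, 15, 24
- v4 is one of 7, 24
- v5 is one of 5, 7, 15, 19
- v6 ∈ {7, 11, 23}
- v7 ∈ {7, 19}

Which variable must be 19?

v7

Among the 7 variables, 23 fits only v6 (and all 7 values in {5, 7, 11, 15, 19, 23, 24} must be used), so v6 = 23.
The 6 still-open variables draw from only 6 values {5, 7, 11, 15, 19, 24}, so each is used; only v1 can be 11, hence v1 = 11.
v2 and v4 between them cover only {7, 24} — a naked pair. Remove those values from v3, v5, v7.
So 19 goes to v7.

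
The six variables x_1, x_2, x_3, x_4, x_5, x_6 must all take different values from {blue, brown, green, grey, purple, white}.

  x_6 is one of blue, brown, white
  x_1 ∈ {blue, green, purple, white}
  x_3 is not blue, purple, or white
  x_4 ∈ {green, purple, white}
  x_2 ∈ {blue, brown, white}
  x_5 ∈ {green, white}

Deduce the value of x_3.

grey

The 6 variables together cover exactly {blue, brown, green, grey, purple, white} — 6 values for 6 variables — and grey appears only in x_3's list, so x_3 = grey.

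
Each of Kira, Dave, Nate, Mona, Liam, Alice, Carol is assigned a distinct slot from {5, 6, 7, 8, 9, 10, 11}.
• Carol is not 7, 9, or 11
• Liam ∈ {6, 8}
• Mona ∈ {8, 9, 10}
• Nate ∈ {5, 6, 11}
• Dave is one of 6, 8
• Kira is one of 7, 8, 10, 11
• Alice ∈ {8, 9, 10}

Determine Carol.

The 7 variables together cover exactly {5, 6, 7, 8, 9, 10, 11} — 7 values for 7 variables — and 7 appears only in Kira's list, so Kira = 7.
Among the 6 still-open variables, 11 fits only Nate (and all 6 values in {5, 6, 8, 9, 10, 11} must be used), so Nate = 11.
The 5 still-open variables together cover exactly {5, 6, 8, 9, 10} — 5 values for 5 variables — and 5 appears only in Carol's list, so Carol = 5.

5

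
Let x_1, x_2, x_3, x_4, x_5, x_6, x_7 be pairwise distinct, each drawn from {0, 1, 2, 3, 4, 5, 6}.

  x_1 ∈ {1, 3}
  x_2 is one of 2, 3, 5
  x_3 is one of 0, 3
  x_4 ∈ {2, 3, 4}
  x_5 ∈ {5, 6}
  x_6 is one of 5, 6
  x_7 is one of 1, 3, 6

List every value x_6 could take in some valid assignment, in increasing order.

The 7 variables draw from only 7 values {0, 1, 2, 3, 4, 5, 6}, so each is used; only x_3 can be 0, hence x_3 = 0.
The 6 still-open variables together cover exactly {1, 2, 3, 4, 5, 6} — 6 values for 6 variables — and 4 appears only in x_4's list, so x_4 = 4.
Among the 5 still-open variables, 2 fits only x_2 (and all 5 values in {1, 2, 3, 5, 6} must be used), so x_2 = 2.
The 2 variables x_5 and x_6 are confined to {5, 6}, which locks those values in; drop them from x_7.
No further eliminations apply; x_6 can still be any of 5, 6.

5, 6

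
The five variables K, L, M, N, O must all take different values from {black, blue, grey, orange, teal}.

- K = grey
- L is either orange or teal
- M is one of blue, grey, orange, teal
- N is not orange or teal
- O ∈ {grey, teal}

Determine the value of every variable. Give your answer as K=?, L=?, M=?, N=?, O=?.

K's domain is down to {grey}, so K = grey. Remove grey from M, N, O.
O's domain is down to {teal}, so O = teal. Strike teal from L, M.
L's domain is down to {orange}, so L = orange. So M can't be orange.
M must be blue (only option left). Eliminate blue elsewhere: N.
N's domain is down to {black}, so N = black.

K=grey, L=orange, M=blue, N=black, O=teal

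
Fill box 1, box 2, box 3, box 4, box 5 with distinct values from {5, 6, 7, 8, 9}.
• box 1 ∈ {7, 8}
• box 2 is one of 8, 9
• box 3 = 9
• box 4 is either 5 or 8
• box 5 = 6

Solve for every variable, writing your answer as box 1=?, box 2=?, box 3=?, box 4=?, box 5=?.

box 1=7, box 2=8, box 3=9, box 4=5, box 5=6

box 3 has just one choice, so box 3 = 9. So box 2 can't be 9.
box 5 must be 6 (only option left).
box 2's domain is down to {8}, so box 2 = 8. Strike 8 from box 1, box 4.
box 4 has just one choice, so box 4 = 5.
That leaves box 1 = 7.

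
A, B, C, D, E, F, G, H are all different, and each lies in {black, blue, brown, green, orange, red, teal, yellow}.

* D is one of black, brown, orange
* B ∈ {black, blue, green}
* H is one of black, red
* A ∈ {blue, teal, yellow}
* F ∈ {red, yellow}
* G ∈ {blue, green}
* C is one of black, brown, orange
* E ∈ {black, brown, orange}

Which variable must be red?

The 8 variables draw from only 8 values {black, blue, brown, green, orange, red, teal, yellow}, so each is used; only A can be teal, hence A = teal.
The 7 still-open variables draw from only 7 values {black, blue, brown, green, orange, red, yellow}, so each is used; only F can be yellow, hence F = yellow.
Among the 6 still-open variables, red fits only H (and all 6 values in {black, blue, brown, green, orange, red} must be used), so H = red.

H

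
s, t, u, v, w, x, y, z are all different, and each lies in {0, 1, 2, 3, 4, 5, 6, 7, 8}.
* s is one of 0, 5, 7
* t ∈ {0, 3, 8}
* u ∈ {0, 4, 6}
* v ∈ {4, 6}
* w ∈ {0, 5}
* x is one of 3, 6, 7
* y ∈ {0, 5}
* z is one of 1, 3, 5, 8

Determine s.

The 8 variables draw from only 8 values {0, 1, 3, 4, 5, 6, 7, 8}, so each is used; only z can be 1, hence z = 1.
Among the 7 still-open variables, 8 fits only t (and all 7 values in {0, 3, 4, 5, 6, 7, 8} must be used), so t = 8.
The 6 still-open variables together cover exactly {0, 3, 4, 5, 6, 7} — 6 values for 6 variables — and 3 appears only in x's list, so x = 3.
The 5 still-open variables draw from only 5 values {0, 4, 5, 6, 7}, so each is used; only s can be 7, hence s = 7.

7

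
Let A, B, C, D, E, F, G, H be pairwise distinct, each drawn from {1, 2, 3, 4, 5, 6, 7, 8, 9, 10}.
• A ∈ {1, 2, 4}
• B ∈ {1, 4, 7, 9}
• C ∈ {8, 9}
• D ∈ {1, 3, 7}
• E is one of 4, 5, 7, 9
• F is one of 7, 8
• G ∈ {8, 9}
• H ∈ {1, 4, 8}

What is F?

7

The 8 variables draw from only 8 values {1, 2, 3, 4, 5, 7, 8, 9}, so each is used; only A can be 2, hence A = 2.
The 7 still-open variables draw from only 7 values {1, 3, 4, 5, 7, 8, 9}, so each is used; only D can be 3, hence D = 3.
Among the 6 still-open variables, 5 fits only E (and all 6 values in {1, 4, 5, 7, 8, 9} must be used), so E = 5.
The 2 variables C and G are confined to {8, 9}, which locks those values in; drop them from B, F, H.
So F = 7.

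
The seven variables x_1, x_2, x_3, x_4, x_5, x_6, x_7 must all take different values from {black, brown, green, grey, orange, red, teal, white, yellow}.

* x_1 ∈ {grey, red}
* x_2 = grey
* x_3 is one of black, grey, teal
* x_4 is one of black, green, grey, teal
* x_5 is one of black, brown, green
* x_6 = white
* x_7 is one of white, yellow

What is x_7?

yellow

x_2 has just one choice, so x_2 = grey. Remove grey from x_1, x_3, x_4.
x_6 has just one choice, so x_6 = white. Strike white from x_7.
So x_7 = yellow.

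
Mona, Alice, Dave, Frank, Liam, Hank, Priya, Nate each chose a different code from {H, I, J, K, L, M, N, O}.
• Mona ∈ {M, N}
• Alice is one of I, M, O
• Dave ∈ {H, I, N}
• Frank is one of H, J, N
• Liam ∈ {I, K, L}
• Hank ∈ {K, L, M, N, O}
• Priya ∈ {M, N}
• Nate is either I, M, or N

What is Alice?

O

The 8 variables together cover exactly {H, I, J, K, L, M, N, O} — 8 values for 8 variables — and J appears only in Frank's list, so Frank = J.
Among the 7 still-open variables, H fits only Dave (and all 7 values in {H, I, K, L, M, N, O} must be used), so Dave = H.
Mona and Priya between them cover only {M, N} — a naked pair. Remove those values from Alice, Hank, Nate.
Nate has just one choice, so Nate = I. Strike I from Alice, Liam.
So Alice = O.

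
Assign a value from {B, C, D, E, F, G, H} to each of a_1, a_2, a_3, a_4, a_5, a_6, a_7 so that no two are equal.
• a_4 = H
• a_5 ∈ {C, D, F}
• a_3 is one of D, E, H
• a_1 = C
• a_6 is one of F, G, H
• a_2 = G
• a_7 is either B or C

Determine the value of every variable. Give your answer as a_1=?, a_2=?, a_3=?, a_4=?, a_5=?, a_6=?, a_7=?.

a_1 must be C (only option left). Remove C from a_5, a_7.
a_2 must be G (only option left). Strike G from a_6.
a_4 has just one choice, so a_4 = H. Remove H from a_3, a_6.
That leaves a_6 = F. Eliminate F elsewhere: a_5.
That leaves a_7 = B.
a_5 must be D (only option left). So a_3 can't be D.
That leaves a_3 = E.

a_1=C, a_2=G, a_3=E, a_4=H, a_5=D, a_6=F, a_7=B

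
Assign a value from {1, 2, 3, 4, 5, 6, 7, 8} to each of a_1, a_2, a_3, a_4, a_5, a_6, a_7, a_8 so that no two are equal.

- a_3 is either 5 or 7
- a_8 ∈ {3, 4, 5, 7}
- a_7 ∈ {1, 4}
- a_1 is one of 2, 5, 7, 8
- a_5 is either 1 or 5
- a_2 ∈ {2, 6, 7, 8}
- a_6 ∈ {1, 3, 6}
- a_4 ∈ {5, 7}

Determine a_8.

3

The 2 variables a_3 and a_4 are confined to {5, 7}, which locks those values in; drop them from a_1, a_2, a_5, a_8.
That leaves a_5 = 1. Remove 1 from a_6, a_7.
a_7 must be 4 (only option left). Remove 4 from a_8.
So a_8 = 3.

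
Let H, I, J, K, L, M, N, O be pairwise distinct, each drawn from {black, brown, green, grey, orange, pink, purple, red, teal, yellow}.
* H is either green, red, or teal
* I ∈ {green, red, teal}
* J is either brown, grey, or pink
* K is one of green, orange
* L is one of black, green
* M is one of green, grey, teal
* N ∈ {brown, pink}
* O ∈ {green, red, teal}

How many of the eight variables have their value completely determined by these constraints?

The 8 variables together cover exactly {black, brown, green, grey, orange, pink, red, teal} — 8 values for 8 variables — and black appears only in L's list, so L = black.
The 7 still-open variables draw from only 7 values {brown, green, grey, orange, pink, red, teal}, so each is used; only K can be orange, hence K = orange.
The 3 variables H, I, O are confined to {green, red, teal}, which locks those values in; drop them from M.
M must be grey (only option left). Eliminate grey elsewhere: J.
Determined: K=orange, L=black, M=grey. The other variables each still have more than one consistent value. That makes 3.

3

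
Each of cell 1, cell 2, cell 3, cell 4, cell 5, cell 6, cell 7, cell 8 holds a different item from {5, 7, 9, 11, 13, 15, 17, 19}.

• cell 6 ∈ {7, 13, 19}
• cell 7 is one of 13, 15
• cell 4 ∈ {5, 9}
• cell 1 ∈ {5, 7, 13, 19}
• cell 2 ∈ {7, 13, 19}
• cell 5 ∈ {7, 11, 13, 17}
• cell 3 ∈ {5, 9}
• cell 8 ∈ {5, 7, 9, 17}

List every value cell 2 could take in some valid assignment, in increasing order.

7, 13, 19

The 8 variables draw from only 8 values {5, 7, 9, 11, 13, 15, 17, 19}, so each is used; only cell 5 can be 11, hence cell 5 = 11.
Among the 7 still-open variables, 15 fits only cell 7 (and all 7 values in {5, 7, 9, 13, 15, 17, 19} must be used), so cell 7 = 15.
The 6 still-open variables together cover exactly {5, 7, 9, 13, 17, 19} — 6 values for 6 variables — and 17 appears only in cell 8's list, so cell 8 = 17.
cell 3 and cell 4 between them cover only {5, 9} — a naked pair. Remove those values from cell 1.
No further eliminations apply; cell 2 can still be any of 7, 13, 19.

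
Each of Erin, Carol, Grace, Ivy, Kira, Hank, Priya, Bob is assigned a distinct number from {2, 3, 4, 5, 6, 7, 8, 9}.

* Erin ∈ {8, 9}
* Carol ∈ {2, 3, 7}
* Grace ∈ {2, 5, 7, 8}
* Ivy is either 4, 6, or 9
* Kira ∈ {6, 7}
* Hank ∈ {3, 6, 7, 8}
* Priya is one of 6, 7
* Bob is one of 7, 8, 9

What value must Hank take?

The 8 variables together cover exactly {2, 3, 4, 5, 6, 7, 8, 9} — 8 values for 8 variables — and 4 appears only in Ivy's list, so Ivy = 4.
Among the 7 still-open variables, 5 fits only Grace (and all 7 values in {2, 3, 5, 6, 7, 8, 9} must be used), so Grace = 5.
The 6 still-open variables together cover exactly {2, 3, 6, 7, 8, 9} — 6 values for 6 variables — and 2 appears only in Carol's list, so Carol = 2.
Among the 5 still-open variables, 3 fits only Hank (and all 5 values in {3, 6, 7, 8, 9} must be used), so Hank = 3.

3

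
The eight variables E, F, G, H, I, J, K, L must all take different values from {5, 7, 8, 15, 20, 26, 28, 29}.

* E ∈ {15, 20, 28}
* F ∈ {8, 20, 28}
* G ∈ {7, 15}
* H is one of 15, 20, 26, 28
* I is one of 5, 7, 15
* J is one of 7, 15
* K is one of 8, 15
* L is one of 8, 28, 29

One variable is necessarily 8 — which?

K

The 8 variables together cover exactly {5, 7, 8, 15, 20, 26, 28, 29} — 8 values for 8 variables — and 5 appears only in I's list, so I = 5.
Among the 7 still-open variables, 26 fits only H (and all 7 values in {7, 8, 15, 20, 26, 28, 29} must be used), so H = 26.
The 6 still-open variables draw from only 6 values {7, 8, 15, 20, 28, 29}, so each is used; only L can be 29, hence L = 29.
G and J between them cover only {7, 15} — a naked pair. Remove those values from E, K.
So 8 goes to K.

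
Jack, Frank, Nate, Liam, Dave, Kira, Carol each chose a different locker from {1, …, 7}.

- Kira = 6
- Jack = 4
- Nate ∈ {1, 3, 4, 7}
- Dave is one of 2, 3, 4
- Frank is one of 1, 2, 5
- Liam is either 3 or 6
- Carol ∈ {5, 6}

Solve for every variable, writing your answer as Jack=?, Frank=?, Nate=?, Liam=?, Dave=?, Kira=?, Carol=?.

Jack=4, Frank=1, Nate=7, Liam=3, Dave=2, Kira=6, Carol=5

Jack's domain is down to {4}, so Jack = 4. Eliminate 4 elsewhere: Nate, Dave.
Kira has just one choice, so Kira = 6. Strike 6 from Liam, Carol.
Carol's domain is down to {5}, so Carol = 5. Eliminate 5 elsewhere: Frank.
Liam has just one choice, so Liam = 3. So Nate, Dave can't be 3.
That leaves Dave = 2. So Frank can't be 2.
That leaves Frank = 1. So Nate can't be 1.
Nate's domain is down to {7}, so Nate = 7.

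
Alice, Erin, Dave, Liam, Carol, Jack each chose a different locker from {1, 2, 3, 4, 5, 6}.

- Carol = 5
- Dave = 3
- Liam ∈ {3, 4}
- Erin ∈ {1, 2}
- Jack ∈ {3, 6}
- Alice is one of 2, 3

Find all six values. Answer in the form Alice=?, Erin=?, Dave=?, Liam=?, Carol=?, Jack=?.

Alice=2, Erin=1, Dave=3, Liam=4, Carol=5, Jack=6

Dave has just one choice, so Dave = 3. Eliminate 3 elsewhere: Alice, Liam, Jack.
That leaves Liam = 4.
Carol's domain is down to {5}, so Carol = 5.
Jack has just one choice, so Jack = 6.
Alice has just one choice, so Alice = 2. Eliminate 2 elsewhere: Erin.
Erin has just one choice, so Erin = 1.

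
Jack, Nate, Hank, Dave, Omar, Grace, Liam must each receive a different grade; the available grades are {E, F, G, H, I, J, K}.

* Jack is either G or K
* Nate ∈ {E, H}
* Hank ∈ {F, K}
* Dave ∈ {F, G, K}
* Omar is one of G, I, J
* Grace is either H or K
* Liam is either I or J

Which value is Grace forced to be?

H

The 7 variables draw from only 7 values {E, F, G, H, I, J, K}, so each is used; only Nate can be E, hence Nate = E.
Among the 6 still-open variables, H fits only Grace (and all 6 values in {F, G, H, I, J, K} must be used), so Grace = H.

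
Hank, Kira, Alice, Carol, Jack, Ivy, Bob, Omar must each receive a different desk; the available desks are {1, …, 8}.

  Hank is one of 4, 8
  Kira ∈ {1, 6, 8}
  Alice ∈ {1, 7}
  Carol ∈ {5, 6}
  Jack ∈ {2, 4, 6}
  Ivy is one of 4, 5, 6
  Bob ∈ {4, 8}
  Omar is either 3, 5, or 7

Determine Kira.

1

The 8 variables draw from only 8 values {1, 2, 3, 4, 5, 6, 7, 8}, so each is used; only Jack can be 2, hence Jack = 2.
The 7 still-open variables draw from only 7 values {1, 3, 4, 5, 6, 7, 8}, so each is used; only Omar can be 3, hence Omar = 3.
The 6 still-open variables draw from only 6 values {1, 4, 5, 6, 7, 8}, so each is used; only Alice can be 7, hence Alice = 7.
The 5 still-open variables together cover exactly {1, 4, 5, 6, 8} — 5 values for 5 variables — and 1 appears only in Kira's list, so Kira = 1.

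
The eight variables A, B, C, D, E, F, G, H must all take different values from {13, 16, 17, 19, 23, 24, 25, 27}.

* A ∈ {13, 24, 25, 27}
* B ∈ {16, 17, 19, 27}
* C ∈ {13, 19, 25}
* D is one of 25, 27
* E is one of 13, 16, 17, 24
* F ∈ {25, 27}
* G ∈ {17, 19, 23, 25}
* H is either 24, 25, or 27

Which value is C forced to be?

19

Among the 8 variables, 23 fits only G (and all 8 values in {13, 16, 17, 19, 23, 24, 25, 27} must be used), so G = 23.
D and F share exactly the 2 values {25, 27}; by pigeonhole those values go to them, so strike 25, 27 from A, B, C, H.
H has just one choice, so H = 24. Eliminate 24 elsewhere: A, E.
A's domain is down to {13}, so A = 13. Remove 13 from C, E.
So C = 19.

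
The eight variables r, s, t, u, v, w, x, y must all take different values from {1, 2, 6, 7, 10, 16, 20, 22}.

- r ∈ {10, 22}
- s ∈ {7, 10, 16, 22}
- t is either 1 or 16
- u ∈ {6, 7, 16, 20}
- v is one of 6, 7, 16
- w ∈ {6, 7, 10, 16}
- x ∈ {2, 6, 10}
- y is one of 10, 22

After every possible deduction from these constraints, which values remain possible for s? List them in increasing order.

The 8 variables draw from only 8 values {1, 2, 6, 7, 10, 16, 20, 22}, so each is used; only t can be 1, hence t = 1.
The 7 still-open variables draw from only 7 values {2, 6, 7, 10, 16, 20, 22}, so each is used; only x can be 2, hence x = 2.
The 6 still-open variables together cover exactly {6, 7, 10, 16, 20, 22} — 6 values for 6 variables — and 20 appears only in u's list, so u = 20.
The 2 variables r and y are confined to {10, 22}, which locks those values in; drop them from s, w.
No further eliminations apply; s can still be any of 7, 16.

7, 16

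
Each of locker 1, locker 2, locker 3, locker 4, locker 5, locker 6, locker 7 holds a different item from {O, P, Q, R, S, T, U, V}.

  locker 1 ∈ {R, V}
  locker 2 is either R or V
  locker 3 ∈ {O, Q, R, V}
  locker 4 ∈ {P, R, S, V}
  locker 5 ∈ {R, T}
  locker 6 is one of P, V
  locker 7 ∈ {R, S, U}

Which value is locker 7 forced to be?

The 2 variables locker 1 and locker 2 are confined to {R, V}, which locks those values in; drop them from locker 3, locker 4, locker 5, locker 6, locker 7.
locker 5's domain is down to {T}, so locker 5 = T.
locker 6's domain is down to {P}, so locker 6 = P. So locker 4 can't be P.
locker 4's domain is down to {S}, so locker 4 = S. Strike S from locker 7.
So locker 7 = U.

U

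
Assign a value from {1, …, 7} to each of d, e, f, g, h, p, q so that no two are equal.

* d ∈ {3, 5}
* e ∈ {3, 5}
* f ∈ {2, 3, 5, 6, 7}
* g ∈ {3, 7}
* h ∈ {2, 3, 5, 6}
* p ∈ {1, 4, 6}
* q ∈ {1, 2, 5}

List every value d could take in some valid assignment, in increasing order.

3, 5

Among the 7 variables, 4 fits only p (and all 7 values in {1, 2, 3, 4, 5, 6, 7} must be used), so p = 4.
The 6 still-open variables draw from only 6 values {1, 2, 3, 5, 6, 7}, so each is used; only q can be 1, hence q = 1.
The 2 variables d and e are confined to {3, 5}, which locks those values in; drop them from f, g, h.
g's domain is down to {7}, so g = 7. Remove 7 from f.
No further eliminations apply; d can still be any of 3, 5.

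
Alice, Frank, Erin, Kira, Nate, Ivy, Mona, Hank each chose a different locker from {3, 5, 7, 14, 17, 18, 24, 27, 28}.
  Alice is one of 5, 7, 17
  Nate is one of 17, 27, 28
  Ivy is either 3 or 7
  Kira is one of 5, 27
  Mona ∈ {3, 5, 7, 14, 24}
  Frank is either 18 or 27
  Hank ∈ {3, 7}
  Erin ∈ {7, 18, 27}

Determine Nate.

Ivy and Hank between them cover only {3, 7} — a naked pair. Remove those values from Alice, Erin, Mona.
Frank and Erin between them cover only {18, 27} — a naked pair. Remove those values from Kira, Nate.
Kira must be 5 (only option left). So Alice, Mona can't be 5.
Alice must be 17 (only option left). Remove 17 from Nate.
So Nate = 28.

28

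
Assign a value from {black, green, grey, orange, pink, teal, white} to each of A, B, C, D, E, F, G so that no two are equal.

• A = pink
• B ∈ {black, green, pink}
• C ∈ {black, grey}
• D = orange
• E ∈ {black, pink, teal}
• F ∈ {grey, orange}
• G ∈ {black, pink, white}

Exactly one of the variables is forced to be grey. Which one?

F

A's domain is down to {pink}, so A = pink. Strike pink from B, E, G.
D has just one choice, so D = orange. Remove orange from F.
So grey goes to F.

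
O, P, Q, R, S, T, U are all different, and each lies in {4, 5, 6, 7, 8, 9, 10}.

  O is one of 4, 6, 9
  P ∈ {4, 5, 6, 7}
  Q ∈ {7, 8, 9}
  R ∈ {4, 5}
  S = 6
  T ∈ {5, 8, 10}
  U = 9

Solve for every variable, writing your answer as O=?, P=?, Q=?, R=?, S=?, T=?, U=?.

O=4, P=7, Q=8, R=5, S=6, T=10, U=9

S must be 6 (only option left). So O, P can't be 6.
U must be 9 (only option left). Strike 9 from O, Q.
O has just one choice, so O = 4. Eliminate 4 elsewhere: P, R.
R must be 5 (only option left). Remove 5 from P, T.
P must be 7 (only option left). Eliminate 7 elsewhere: Q.
Q must be 8 (only option left). Strike 8 from T.
T must be 10 (only option left).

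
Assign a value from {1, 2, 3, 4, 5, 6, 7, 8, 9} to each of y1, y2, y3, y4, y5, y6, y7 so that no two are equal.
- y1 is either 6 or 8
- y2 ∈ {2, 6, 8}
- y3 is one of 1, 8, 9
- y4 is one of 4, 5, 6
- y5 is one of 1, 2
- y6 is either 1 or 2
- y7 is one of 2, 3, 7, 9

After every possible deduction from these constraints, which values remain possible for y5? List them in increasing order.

y5 and y6 between them cover only {1, 2} — a naked pair. Remove those values from y2, y3, y7.
y1 and y2 between them cover only {6, 8} — a naked pair. Remove those values from y3, y4.
y3 has just one choice, so y3 = 9. Eliminate 9 elsewhere: y7.
No further eliminations apply; y5 can still be any of 1, 2.

1, 2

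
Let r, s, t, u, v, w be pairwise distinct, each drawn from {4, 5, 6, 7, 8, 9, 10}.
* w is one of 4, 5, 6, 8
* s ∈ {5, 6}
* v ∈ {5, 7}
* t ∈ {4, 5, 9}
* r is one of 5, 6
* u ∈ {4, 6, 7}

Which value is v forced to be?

The 6 variables draw from only 6 values {4, 5, 6, 7, 8, 9}, so each is used; only w can be 8, hence w = 8.
The 5 still-open variables together cover exactly {4, 5, 6, 7, 9} — 5 values for 5 variables — and 9 appears only in t's list, so t = 9.
The 4 still-open variables draw from only 4 values {4, 5, 6, 7}, so each is used; only u can be 4, hence u = 4.
Among the 3 still-open variables, 7 fits only v (and all 3 values in {5, 6, 7} must be used), so v = 7.

7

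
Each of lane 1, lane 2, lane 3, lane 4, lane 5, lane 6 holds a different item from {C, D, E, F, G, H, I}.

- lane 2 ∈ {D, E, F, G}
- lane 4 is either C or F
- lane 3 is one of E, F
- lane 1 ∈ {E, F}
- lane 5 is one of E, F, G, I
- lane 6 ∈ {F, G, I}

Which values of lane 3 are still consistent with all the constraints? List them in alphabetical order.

Among the 6 variables, C fits only lane 4 (and all 6 values in {C, D, E, F, G, I} must be used), so lane 4 = C.
The 5 still-open variables together cover exactly {D, E, F, G, I} — 5 values for 5 variables — and D appears only in lane 2's list, so lane 2 = D.
lane 1 and lane 3 between them cover only {E, F} — a naked pair. Remove those values from lane 5, lane 6.
No further eliminations apply; lane 3 can still be any of E, F.

E, F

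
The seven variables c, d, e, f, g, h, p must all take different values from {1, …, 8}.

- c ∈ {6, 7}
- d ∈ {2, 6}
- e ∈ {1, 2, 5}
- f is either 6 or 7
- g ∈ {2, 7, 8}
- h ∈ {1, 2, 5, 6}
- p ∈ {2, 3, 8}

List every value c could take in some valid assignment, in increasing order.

6, 7

The 7 variables together cover exactly {1, 2, 3, 5, 6, 7, 8} — 7 values for 7 variables — and 3 appears only in p's list, so p = 3.
The 6 still-open variables draw from only 6 values {1, 2, 5, 6, 7, 8}, so each is used; only g can be 8, hence g = 8.
c and f share exactly the 2 values {6, 7}; by pigeonhole those values go to them, so strike 6, 7 from d, h.
d must be 2 (only option left). Eliminate 2 elsewhere: e, h.
No further eliminations apply; c can still be any of 6, 7.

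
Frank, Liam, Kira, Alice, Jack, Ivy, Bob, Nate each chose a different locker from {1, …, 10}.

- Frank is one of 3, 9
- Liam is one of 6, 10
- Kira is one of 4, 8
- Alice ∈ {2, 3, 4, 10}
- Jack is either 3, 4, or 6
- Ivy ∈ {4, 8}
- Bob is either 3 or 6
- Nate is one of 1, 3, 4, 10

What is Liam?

10

Among the 8 variables, 1 fits only Nate (and all 8 values in {1, 2, 3, 4, 6, 8, 9, 10} must be used), so Nate = 1.
Among the 7 still-open variables, 2 fits only Alice (and all 7 values in {2, 3, 4, 6, 8, 9, 10} must be used), so Alice = 2.
Among the 6 still-open variables, 9 fits only Frank (and all 6 values in {3, 4, 6, 8, 9, 10} must be used), so Frank = 9.
The 5 still-open variables draw from only 5 values {3, 4, 6, 8, 10}, so each is used; only Liam can be 10, hence Liam = 10.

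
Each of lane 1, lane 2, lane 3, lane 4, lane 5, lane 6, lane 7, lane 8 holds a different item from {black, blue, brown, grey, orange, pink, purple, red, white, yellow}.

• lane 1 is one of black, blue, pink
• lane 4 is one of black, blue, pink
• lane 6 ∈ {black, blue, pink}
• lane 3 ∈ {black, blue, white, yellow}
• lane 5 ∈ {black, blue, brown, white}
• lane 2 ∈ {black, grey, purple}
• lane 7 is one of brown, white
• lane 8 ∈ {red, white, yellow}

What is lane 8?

lane 1, lane 4, lane 6 share exactly the 3 values {black, blue, pink}; by pigeonhole those values go to them, so strike black, blue, pink from lane 2, lane 3, lane 5.
lane 5 and lane 7 share exactly the 2 values {brown, white}; by pigeonhole those values go to them, so strike brown, white from lane 3, lane 8.
lane 3 must be yellow (only option left). Remove yellow from lane 8.
So lane 8 = red.

red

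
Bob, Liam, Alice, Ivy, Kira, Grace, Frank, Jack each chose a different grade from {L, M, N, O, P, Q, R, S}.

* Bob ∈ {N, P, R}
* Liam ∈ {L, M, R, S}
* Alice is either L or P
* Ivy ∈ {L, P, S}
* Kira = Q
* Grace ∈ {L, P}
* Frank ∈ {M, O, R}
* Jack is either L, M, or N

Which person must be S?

Kira has just one choice, so Kira = Q.
Among the 7 still-open variables, O fits only Frank (and all 7 values in {L, M, N, O, P, R, S} must be used), so Frank = O.
The 2 variables Alice and Grace are confined to {L, P}, which locks those values in; drop them from Bob, Liam, Ivy, Jack.
So S goes to Ivy.

Ivy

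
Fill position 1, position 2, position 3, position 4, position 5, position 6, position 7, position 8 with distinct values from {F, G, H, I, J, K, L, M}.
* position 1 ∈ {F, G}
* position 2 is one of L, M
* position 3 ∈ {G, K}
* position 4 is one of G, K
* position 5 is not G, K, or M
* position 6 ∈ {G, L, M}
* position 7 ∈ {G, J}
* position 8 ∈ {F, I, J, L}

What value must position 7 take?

Among the 8 variables, H fits only position 5 (and all 8 values in {F, G, H, I, J, K, L, M} must be used), so position 5 = H.
The 7 still-open variables draw from only 7 values {F, G, I, J, K, L, M}, so each is used; only position 8 can be I, hence position 8 = I.
Among the 6 still-open variables, F fits only position 1 (and all 6 values in {F, G, J, K, L, M} must be used), so position 1 = F.
Among the 5 still-open variables, J fits only position 7 (and all 5 values in {G, J, K, L, M} must be used), so position 7 = J.

J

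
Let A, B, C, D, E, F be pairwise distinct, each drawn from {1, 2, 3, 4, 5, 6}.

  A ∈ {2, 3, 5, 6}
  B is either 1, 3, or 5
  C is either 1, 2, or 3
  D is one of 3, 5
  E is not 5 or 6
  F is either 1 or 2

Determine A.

The 6 variables together cover exactly {1, 2, 3, 4, 5, 6} — 6 values for 6 variables — and 4 appears only in E's list, so E = 4.
Among the 5 still-open variables, 6 fits only A (and all 5 values in {1, 2, 3, 5, 6} must be used), so A = 6.

6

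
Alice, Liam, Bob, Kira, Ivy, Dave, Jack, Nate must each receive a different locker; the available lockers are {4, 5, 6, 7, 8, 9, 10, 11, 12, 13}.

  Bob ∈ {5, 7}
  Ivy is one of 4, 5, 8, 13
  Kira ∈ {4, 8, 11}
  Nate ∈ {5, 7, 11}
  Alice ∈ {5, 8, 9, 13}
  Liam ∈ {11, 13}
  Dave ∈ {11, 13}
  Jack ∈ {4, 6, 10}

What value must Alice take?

9

Liam and Dave between them cover only {11, 13} — a naked pair. Remove those values from Alice, Kira, Ivy, Nate.
Bob and Nate share exactly the 2 values {5, 7}; by pigeonhole those values go to them, so strike 5, 7 from Alice, Ivy.
Kira and Ivy between them cover only {4, 8} — a naked pair. Remove those values from Alice, Jack.
So Alice = 9.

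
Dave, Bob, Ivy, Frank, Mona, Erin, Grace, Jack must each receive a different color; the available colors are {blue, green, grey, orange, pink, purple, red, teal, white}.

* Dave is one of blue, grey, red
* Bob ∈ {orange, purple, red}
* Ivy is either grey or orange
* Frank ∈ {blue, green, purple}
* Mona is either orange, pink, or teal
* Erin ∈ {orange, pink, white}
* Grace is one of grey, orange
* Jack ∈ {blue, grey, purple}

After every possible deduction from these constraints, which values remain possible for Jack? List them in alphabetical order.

The 2 variables Ivy and Grace are confined to {grey, orange}, which locks those values in; drop them from Dave, Bob, Mona, Erin, Jack.
Dave, Bob, Jack between them cover only {blue, purple, red} — a naked triple. Remove those values from Frank.
That leaves Frank = green.
No further eliminations apply; Jack can still be any of blue, purple.

blue, purple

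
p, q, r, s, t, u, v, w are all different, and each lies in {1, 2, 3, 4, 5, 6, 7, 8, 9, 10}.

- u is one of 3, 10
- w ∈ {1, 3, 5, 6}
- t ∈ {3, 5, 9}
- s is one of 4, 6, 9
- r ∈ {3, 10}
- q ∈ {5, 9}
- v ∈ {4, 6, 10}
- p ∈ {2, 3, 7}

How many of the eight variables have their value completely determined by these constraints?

1

The 2 variables r and u are confined to {3, 10}, which locks those values in; drop them from p, t, v, w.
q and t share exactly the 2 values {5, 9}; by pigeonhole those values go to them, so strike 5, 9 from s, w.
The 2 variables s and v are confined to {4, 6}, which locks those values in; drop them from w.
That leaves w = 1.
Determined: w=1. The other variables each still have more than one consistent value. That makes 1.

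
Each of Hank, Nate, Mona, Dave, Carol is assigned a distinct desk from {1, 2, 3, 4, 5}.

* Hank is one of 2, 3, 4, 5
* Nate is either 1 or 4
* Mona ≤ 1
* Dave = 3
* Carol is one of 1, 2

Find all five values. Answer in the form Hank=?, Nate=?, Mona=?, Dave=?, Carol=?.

Mona must be 1 (only option left). Remove 1 from Nate, Carol.
Dave's domain is down to {3}, so Dave = 3. Remove 3 from Hank.
That leaves Carol = 2. Eliminate 2 elsewhere: Hank.
Nate must be 4 (only option left). Strike 4 from Hank.
Hank has just one choice, so Hank = 5.

Hank=5, Nate=4, Mona=1, Dave=3, Carol=2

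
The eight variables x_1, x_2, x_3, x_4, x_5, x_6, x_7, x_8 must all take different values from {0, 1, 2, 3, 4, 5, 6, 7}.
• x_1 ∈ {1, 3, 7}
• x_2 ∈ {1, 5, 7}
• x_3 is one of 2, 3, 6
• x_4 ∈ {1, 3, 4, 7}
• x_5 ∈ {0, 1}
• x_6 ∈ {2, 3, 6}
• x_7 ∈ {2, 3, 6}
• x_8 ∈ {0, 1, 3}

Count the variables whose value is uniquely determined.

3

The 8 variables draw from only 8 values {0, 1, 2, 3, 4, 5, 6, 7}, so each is used; only x_4 can be 4, hence x_4 = 4.
The 7 still-open variables draw from only 7 values {0, 1, 2, 3, 5, 6, 7}, so each is used; only x_2 can be 5, hence x_2 = 5.
Among the 6 still-open variables, 7 fits only x_1 (and all 6 values in {0, 1, 2, 3, 6, 7} must be used), so x_1 = 7.
x_3, x_6, x_7 between them cover only {2, 3, 6} — a naked triple. Remove those values from x_8.
Determined: x_1=7, x_2=5, x_4=4. The other variables each still have more than one consistent value. That makes 3.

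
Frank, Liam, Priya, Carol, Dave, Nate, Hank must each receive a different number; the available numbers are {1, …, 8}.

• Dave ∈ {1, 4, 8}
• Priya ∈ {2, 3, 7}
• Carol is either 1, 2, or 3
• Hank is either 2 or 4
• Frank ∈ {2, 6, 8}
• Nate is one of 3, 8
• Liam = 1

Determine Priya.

Liam's domain is down to {1}, so Liam = 1. Eliminate 1 elsewhere: Carol, Dave.
The 6 still-open variables draw from only 6 values {2, 3, 4, 6, 7, 8}, so each is used; only Frank can be 6, hence Frank = 6.
Among the 5 still-open variables, 7 fits only Priya (and all 5 values in {2, 3, 4, 7, 8} must be used), so Priya = 7.

7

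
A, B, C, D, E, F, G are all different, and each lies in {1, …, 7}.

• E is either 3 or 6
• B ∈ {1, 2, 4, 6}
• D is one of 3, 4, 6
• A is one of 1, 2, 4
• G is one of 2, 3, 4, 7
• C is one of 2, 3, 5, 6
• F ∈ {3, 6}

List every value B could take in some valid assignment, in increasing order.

1, 2

Among the 7 variables, 5 fits only C (and all 7 values in {1, 2, 3, 4, 5, 6, 7} must be used), so C = 5.
The 6 still-open variables draw from only 6 values {1, 2, 3, 4, 6, 7}, so each is used; only G can be 7, hence G = 7.
E and F share exactly the 2 values {3, 6}; by pigeonhole those values go to them, so strike 3, 6 from B, D.
D's domain is down to {4}, so D = 4. Strike 4 from A, B.
No further eliminations apply; B can still be any of 1, 2.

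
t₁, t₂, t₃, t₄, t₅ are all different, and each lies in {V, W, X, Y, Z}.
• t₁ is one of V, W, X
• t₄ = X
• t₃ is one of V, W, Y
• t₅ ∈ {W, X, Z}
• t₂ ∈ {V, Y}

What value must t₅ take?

t₄ has just one choice, so t₄ = X. So t₁, t₅ can't be X.
The 4 still-open variables draw from only 4 values {V, W, Y, Z}, so each is used; only t₅ can be Z, hence t₅ = Z.

Z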